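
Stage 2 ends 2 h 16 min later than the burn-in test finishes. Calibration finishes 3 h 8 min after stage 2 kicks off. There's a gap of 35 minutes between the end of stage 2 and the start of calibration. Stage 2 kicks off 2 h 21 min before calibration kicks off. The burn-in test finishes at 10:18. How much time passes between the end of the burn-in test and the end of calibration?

218 minutes

Stage 2 ends at 10:18 + 136 min = 12:34.
Calibration starts at 12:34 + 35 min = 13:09.
Stage 2 starts at 13:09 − 141 min = 10:48.
Calibration ends at 10:48 + 188 min = 13:56.
From 10:18 to 13:56 is 218 minutes.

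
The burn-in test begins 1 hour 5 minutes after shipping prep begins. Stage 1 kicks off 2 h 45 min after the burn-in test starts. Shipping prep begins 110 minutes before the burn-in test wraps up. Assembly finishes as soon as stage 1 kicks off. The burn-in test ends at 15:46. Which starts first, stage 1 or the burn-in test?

the burn-in test

Shipping prep starts at 15:46 − 110 min = 13:56.
The burn-in test starts at 13:56 + 65 min = 15:01.
Stage 1 starts at 15:01 + 165 min = 17:46.
Stage 1 starts at 17:46 and the burn-in test starts at 15:01, so the burn-in test is first.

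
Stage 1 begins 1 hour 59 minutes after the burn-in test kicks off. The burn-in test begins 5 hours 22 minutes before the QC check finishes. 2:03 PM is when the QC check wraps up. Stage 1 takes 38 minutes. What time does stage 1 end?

11:18 AM

The burn-in test starts at 2:03 PM − 322 min = 8:41 AM.
Stage 1 starts at 8:41 AM + 119 min = 10:40 AM.
Stage 1 ends at 10:40 AM + 38 min = 11:18 AM.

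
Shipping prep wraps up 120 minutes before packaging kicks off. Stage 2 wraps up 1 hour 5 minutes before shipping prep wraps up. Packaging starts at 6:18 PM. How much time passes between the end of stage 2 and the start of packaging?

Shipping prep ends at 6:18 PM − 120 min = 4:18 PM.
Stage 2 ends at 4:18 PM − 65 min = 3:13 PM.
From 3:13 PM to 6:18 PM is 185 minutes.

185 minutes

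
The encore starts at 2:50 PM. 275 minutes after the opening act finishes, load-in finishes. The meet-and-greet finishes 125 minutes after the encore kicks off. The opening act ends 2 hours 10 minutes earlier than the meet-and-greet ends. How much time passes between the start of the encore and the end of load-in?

The meet-and-greet ends at 2:50 PM + 125 min = 4:55 PM.
The opening act ends at 4:55 PM − 130 min = 2:45 PM.
Load-in ends at 2:45 PM + 275 min = 7:20 PM.
From 2:50 PM to 7:20 PM is 4.5 hours.

4.5 hours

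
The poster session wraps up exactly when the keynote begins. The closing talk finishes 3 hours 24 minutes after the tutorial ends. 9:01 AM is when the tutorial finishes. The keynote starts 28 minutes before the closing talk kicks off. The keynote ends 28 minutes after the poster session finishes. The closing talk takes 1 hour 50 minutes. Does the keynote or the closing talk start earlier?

The closing talk ends at 9:01 AM + 204 min = 12:25 PM.
The closing talk starts at 12:25 PM − 110 min = 10:35 AM.
The keynote starts at 10:35 AM − 28 min = 10:07 AM.
The keynote starts at 10:07 AM and the closing talk starts at 10:35 AM, so the keynote is first.

the keynote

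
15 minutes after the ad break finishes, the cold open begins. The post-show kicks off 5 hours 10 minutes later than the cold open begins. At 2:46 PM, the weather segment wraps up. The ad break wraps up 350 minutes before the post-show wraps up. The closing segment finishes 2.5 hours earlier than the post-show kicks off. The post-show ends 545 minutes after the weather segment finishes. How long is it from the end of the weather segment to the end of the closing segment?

6 h 10 min

The post-show ends at 2:46 PM + 545 min = 11:51 PM.
The ad break ends at 11:51 PM − 350 min = 6:01 PM.
The cold open starts at 6:01 PM + 15 min = 6:16 PM.
The post-show starts at 6:16 PM + 310 min = 11:26 PM.
The closing segment ends at 11:26 PM − 150 min = 8:56 PM.
From 2:46 PM to 8:56 PM is 6 h 10 min.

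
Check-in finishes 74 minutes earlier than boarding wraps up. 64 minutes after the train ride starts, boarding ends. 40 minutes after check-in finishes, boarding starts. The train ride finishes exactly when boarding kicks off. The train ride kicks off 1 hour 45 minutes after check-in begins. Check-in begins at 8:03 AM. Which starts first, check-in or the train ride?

The train ride starts at 8:03 AM + 105 min = 9:48 AM.
Check-in starts at 8:03 AM and the train ride starts at 9:48 AM, so check-in is first.

check-in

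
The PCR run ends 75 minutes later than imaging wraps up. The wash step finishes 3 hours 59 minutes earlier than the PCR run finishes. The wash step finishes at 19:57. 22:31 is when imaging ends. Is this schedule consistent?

No

The PCR run ends at 22:31 + 75 min = 23:46.
The wash step ends at 23:46 − 239 min = 19:47.
But the wash step is also said to end at 19:57 — a 10-minute conflict.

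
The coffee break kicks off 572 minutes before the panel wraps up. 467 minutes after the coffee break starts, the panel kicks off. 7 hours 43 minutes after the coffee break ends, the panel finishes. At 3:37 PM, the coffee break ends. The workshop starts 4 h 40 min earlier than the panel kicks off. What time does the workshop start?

The panel ends at 3:37 PM + 463 min = 11:20 PM.
The coffee break starts at 11:20 PM − 572 min = 1:48 PM.
The panel starts at 1:48 PM + 467 min = 9:35 PM.
The workshop starts at 9:35 PM − 280 min = 4:55 PM.

4:55 PM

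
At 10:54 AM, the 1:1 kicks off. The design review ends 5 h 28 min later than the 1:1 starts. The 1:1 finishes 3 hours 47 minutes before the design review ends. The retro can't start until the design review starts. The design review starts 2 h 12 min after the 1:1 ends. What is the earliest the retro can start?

2:47 PM

The design review ends at 10:54 AM + 328 min = 4:22 PM.
The 1:1 ends at 4:22 PM − 227 min = 12:35 PM.
The design review starts at 12:35 PM + 132 min = 2:47 PM.
The retro is bounded by the design review, so the earliest it can start is 2:47 PM.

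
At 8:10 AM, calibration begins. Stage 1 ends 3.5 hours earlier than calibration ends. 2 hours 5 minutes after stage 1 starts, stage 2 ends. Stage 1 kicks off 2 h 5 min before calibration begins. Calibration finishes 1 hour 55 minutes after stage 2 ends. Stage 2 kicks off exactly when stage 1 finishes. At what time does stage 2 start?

6:35 AM

Stage 1 starts at 8:10 AM − 125 min = 6:05 AM.
Stage 2 ends at 6:05 AM + 125 min = 8:10 AM.
Calibration ends at 8:10 AM + 115 min = 10:05 AM.
Stage 1 ends at 10:05 AM − 210 min = 6:35 AM.
So stage 2 starts at 6:35 AM.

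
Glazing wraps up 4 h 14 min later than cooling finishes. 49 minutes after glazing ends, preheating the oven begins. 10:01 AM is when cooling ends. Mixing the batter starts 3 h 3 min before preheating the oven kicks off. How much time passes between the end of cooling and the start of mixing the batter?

120 minutes

Glazing ends at 10:01 AM + 254 min = 2:15 PM.
Preheating the oven starts at 2:15 PM + 49 min = 3:04 PM.
Mixing the batter starts at 3:04 PM − 183 min = 12:01 PM.
From 10:01 AM to 12:01 PM is 120 minutes.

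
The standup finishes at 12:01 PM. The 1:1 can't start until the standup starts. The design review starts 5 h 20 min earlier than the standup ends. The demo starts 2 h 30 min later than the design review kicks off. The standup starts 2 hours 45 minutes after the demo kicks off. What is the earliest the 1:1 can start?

The design review starts at 12:01 PM − 320 min = 6:41 AM.
The demo starts at 6:41 AM + 150 min = 9:11 AM.
The standup starts at 9:11 AM + 165 min = 11:56 AM.
The 1:1 is bounded by the standup, so the earliest it can start is 11:56 AM.

11:56 AM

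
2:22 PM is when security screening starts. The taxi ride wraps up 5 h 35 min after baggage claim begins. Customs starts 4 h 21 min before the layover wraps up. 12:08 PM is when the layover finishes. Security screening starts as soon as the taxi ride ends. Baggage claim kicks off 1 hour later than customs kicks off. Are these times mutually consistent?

Customs starts at 12:08 PM − 261 min = 7:47 AM.
Baggage claim starts at 7:47 AM + 60 min = 8:47 AM.
The taxi ride ends at 8:47 AM + 335 min = 2:22 PM.
So security screening starts at 2:22 PM.
That matches the stated 2:22 PM, so the schedule is consistent.

Yes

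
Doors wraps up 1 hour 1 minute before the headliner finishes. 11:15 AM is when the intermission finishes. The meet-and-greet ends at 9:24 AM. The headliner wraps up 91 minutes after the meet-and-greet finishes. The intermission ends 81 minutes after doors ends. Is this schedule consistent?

The headliner ends at 9:24 AM + 91 min = 10:55 AM.
Doors ends at 10:55 AM − 61 min = 9:54 AM.
The intermission ends at 9:54 AM + 81 min = 11:15 AM.
That matches the stated 11:15 AM, so the schedule is consistent.

Yes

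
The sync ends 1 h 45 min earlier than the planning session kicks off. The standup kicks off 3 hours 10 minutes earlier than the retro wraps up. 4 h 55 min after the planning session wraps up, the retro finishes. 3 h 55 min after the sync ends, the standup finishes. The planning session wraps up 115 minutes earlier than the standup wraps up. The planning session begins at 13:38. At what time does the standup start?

The sync ends at 13:38 − 105 min = 11:53.
The standup ends at 11:53 + 235 min = 15:48.
The planning session ends at 15:48 − 115 min = 13:53.
The retro ends at 13:53 + 295 min = 18:48.
The standup starts at 18:48 − 190 min = 15:38.

15:38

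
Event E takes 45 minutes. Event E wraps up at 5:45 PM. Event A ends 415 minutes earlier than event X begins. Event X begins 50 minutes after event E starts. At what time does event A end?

10:55 AM

Event E starts at 5:45 PM − 45 min = 5:00 PM.
Event X starts at 5:00 PM + 50 min = 5:50 PM.
Event A ends at 5:50 PM − 415 min = 10:55 AM.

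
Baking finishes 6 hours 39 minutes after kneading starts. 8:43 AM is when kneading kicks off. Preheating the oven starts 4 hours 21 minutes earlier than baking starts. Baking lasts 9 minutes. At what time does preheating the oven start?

10:52 AM

Baking ends at 8:43 AM + 399 min = 3:22 PM.
Baking starts at 3:22 PM − 9 min = 3:13 PM.
Preheating the oven starts at 3:13 PM − 261 min = 10:52 AM.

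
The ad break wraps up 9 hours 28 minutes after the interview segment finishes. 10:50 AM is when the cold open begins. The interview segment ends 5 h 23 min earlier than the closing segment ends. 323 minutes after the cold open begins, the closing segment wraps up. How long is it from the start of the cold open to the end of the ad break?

The closing segment ends at 10:50 AM + 323 min = 4:13 PM.
The interview segment ends at 4:13 PM − 323 min = 10:50 AM.
The ad break ends at 10:50 AM + 568 min = 8:18 PM.
From 10:50 AM to 8:18 PM is 568 minutes.

568 minutes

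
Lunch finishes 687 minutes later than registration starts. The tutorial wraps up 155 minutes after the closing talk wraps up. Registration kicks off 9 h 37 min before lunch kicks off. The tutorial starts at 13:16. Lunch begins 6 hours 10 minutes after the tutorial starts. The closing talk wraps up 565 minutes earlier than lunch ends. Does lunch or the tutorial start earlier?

the tutorial

Lunch starts at 13:16 + 370 min = 19:26.
Lunch starts at 19:26 and the tutorial starts at 13:16, so the tutorial is first.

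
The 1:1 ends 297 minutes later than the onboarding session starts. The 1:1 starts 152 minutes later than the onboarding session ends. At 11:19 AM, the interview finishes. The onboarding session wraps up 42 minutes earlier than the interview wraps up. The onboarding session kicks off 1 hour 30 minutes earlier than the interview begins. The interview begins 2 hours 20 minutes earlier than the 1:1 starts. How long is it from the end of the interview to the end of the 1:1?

2 hours 57 minutes

The onboarding session ends at 11:19 AM − 42 min = 10:37 AM.
The 1:1 starts at 10:37 AM + 152 min = 1:09 PM.
The interview starts at 1:09 PM − 140 min = 10:49 AM.
The onboarding session starts at 10:49 AM − 90 min = 9:19 AM.
The 1:1 ends at 9:19 AM + 297 min = 2:16 PM.
From 11:19 AM to 2:16 PM is 2 hours 57 minutes.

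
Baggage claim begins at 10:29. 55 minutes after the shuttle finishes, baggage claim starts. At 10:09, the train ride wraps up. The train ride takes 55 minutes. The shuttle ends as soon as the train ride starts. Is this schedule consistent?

The train ride starts at 10:09 − 55 min = 09:14.
So the shuttle ends at 09:14.
Baggage claim starts at 09:14 + 55 min = 10:09.
But baggage claim is also said to start at 10:29 — a 20-minute conflict.

No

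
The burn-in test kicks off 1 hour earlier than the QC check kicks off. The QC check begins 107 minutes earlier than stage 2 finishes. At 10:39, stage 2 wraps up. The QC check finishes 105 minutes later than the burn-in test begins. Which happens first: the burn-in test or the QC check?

The QC check starts at 10:39 − 107 min = 08:52.
The burn-in test starts at 08:52 − 60 min = 07:52.
The burn-in test starts at 07:52 and the QC check starts at 08:52, so the burn-in test is first.

the burn-in test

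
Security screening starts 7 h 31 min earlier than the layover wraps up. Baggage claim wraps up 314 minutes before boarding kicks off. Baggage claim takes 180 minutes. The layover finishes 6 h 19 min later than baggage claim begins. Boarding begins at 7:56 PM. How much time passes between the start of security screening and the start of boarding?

9 h 26 min

Baggage claim ends at 7:56 PM − 314 min = 2:42 PM.
Baggage claim starts at 2:42 PM − 180 min = 11:42 AM.
The layover ends at 11:42 AM + 379 min = 6:01 PM.
Security screening starts at 6:01 PM − 451 min = 10:30 AM.
From 10:30 AM to 7:56 PM is 9 h 26 min.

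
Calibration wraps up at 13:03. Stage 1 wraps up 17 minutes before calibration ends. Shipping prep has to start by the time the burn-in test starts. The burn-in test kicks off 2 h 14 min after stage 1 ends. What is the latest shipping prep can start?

15:00

Stage 1 ends at 13:03 − 17 min = 12:46.
The burn-in test starts at 12:46 + 134 min = 15:00.
Shipping prep is bounded by the burn-in test, so the latest it can start is 15:00.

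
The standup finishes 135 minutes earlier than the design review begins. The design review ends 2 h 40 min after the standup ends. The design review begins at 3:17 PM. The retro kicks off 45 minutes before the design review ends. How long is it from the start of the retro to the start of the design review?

The standup ends at 3:17 PM − 135 min = 1:02 PM.
The design review ends at 1:02 PM + 160 min = 3:42 PM.
The retro starts at 3:42 PM − 45 min = 2:57 PM.
From 2:57 PM to 3:17 PM is 20 minutes.

20 minutes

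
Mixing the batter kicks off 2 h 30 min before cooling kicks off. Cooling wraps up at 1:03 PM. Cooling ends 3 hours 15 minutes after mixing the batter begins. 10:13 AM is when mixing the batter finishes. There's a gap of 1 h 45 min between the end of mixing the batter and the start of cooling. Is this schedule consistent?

Cooling starts at 10:13 AM + 105 min = 11:58 AM.
Mixing the batter starts at 11:58 AM − 150 min = 9:28 AM.
Cooling ends at 9:28 AM + 195 min = 12:43 PM.
But cooling is also said to end at 1:03 PM — a 20-minute conflict.

No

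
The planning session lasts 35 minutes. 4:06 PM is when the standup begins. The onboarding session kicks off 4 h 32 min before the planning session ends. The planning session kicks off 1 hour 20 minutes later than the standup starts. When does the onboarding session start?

The planning session starts at 4:06 PM + 80 min = 5:26 PM.
The planning session ends at 5:26 PM + 35 min = 6:01 PM.
The onboarding session starts at 6:01 PM − 272 min = 1:29 PM.

1:29 PM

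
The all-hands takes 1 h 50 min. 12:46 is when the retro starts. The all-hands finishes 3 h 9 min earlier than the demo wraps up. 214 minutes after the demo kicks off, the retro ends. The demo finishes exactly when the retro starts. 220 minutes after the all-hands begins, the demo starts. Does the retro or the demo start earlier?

the demo

The demo ends at 12:46.
The all-hands ends at 12:46 − 189 min = 09:37.
The all-hands starts at 09:37 − 110 min = 07:47.
The demo starts at 07:47 + 220 min = 11:27.
The retro starts at 12:46 and the demo starts at 11:27, so the demo is first.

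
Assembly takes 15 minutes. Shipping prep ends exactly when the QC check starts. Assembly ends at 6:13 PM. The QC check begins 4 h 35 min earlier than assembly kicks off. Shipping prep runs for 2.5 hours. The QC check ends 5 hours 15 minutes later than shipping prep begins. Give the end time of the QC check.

Assembly starts at 6:13 PM − 15 min = 5:58 PM.
The QC check starts at 5:58 PM − 275 min = 1:23 PM.
So shipping prep ends at 1:23 PM.
Shipping prep starts at 1:23 PM − 150 min = 10:53 AM.
The QC check ends at 10:53 AM + 315 min = 4:08 PM.

4:08 PM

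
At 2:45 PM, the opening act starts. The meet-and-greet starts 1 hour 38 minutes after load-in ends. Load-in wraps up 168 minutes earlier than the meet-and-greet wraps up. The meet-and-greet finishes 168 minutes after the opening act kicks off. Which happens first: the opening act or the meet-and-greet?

The meet-and-greet ends at 2:45 PM + 168 min = 5:33 PM.
Load-in ends at 5:33 PM − 168 min = 2:45 PM.
The meet-and-greet starts at 2:45 PM + 98 min = 4:23 PM.
The opening act starts at 2:45 PM and the meet-and-greet starts at 4:23 PM, so the opening act is first.

the opening act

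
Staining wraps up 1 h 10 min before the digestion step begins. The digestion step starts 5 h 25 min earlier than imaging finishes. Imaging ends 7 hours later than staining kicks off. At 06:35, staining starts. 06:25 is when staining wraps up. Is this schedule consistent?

No

Imaging ends at 06:35 + 420 min = 13:35.
The digestion step starts at 13:35 − 325 min = 08:10.
Staining ends at 08:10 − 70 min = 07:00.
But staining is also said to end at 06:25 — a 35-minute conflict.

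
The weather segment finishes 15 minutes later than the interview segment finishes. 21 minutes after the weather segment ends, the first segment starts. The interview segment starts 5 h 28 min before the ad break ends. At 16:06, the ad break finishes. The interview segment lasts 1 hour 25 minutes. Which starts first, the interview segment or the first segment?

The interview segment starts at 16:06 − 328 min = 10:38.
The interview segment ends at 10:38 + 85 min = 12:03.
The weather segment ends at 12:03 + 15 min = 12:18.
The first segment starts at 12:18 + 21 min = 12:39.
The interview segment starts at 10:38 and the first segment starts at 12:39, so the interview segment is first.

the interview segment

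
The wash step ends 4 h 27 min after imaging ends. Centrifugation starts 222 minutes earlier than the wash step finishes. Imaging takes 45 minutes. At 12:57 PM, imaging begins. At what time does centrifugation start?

Imaging ends at 12:57 PM + 45 min = 1:42 PM.
The wash step ends at 1:42 PM + 267 min = 6:09 PM.
Centrifugation starts at 6:09 PM − 222 min = 2:27 PM.

2:27 PM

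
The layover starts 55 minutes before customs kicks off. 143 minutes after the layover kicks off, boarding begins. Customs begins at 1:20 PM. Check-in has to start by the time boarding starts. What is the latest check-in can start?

The layover starts at 1:20 PM − 55 min = 12:25 PM.
Boarding starts at 12:25 PM + 143 min = 2:48 PM.
Check-in is bounded by boarding, so the latest it can start is 2:48 PM.

2:48 PM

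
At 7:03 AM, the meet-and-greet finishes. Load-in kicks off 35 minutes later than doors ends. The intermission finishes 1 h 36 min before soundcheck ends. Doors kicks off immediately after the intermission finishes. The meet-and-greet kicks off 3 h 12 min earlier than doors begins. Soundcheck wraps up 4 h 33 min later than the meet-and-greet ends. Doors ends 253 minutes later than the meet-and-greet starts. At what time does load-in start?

11:36 AM

Soundcheck ends at 7:03 AM + 273 min = 11:36 AM.
The intermission ends at 11:36 AM − 96 min = 10:00 AM.
So doors starts at 10:00 AM.
The meet-and-greet starts at 10:00 AM − 192 min = 6:48 AM.
Doors ends at 6:48 AM + 253 min = 11:01 AM.
Load-in starts at 11:01 AM + 35 min = 11:36 AM.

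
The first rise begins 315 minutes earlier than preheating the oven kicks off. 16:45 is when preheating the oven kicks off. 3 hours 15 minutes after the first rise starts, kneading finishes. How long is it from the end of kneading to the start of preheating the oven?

120 minutes

The first rise starts at 16:45 − 315 min = 11:30.
Kneading ends at 11:30 + 195 min = 14:45.
From 14:45 to 16:45 is 120 minutes.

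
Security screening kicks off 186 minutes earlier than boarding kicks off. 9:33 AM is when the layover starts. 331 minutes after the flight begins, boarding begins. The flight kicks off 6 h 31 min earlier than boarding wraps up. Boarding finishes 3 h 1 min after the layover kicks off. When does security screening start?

Boarding ends at 9:33 AM + 181 min = 12:34 PM.
The flight starts at 12:34 PM − 391 min = 6:03 AM.
Boarding starts at 6:03 AM + 331 min = 11:34 AM.
Security screening starts at 11:34 AM − 186 min = 8:28 AM.

8:28 AM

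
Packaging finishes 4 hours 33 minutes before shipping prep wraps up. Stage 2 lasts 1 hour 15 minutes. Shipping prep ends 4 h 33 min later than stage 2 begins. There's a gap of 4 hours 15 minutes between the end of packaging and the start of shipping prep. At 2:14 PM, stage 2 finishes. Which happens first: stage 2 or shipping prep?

stage 2

Stage 2 starts at 2:14 PM − 75 min = 12:59 PM.
Shipping prep ends at 12:59 PM + 273 min = 5:32 PM.
Packaging ends at 5:32 PM − 273 min = 12:59 PM.
Shipping prep starts at 12:59 PM + 255 min = 5:14 PM.
Stage 2 starts at 12:59 PM and shipping prep starts at 5:14 PM, so stage 2 is first.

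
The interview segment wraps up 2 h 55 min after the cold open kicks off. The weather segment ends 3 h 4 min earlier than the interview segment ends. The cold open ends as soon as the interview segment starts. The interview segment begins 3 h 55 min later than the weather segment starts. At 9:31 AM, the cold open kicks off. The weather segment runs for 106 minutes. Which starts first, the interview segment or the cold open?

The interview segment ends at 9:31 AM + 175 min = 12:26 PM.
The weather segment ends at 12:26 PM − 184 min = 9:22 AM.
The weather segment starts at 9:22 AM − 106 min = 7:36 AM.
The interview segment starts at 7:36 AM + 235 min = 11:31 AM.
The interview segment starts at 11:31 AM and the cold open starts at 9:31 AM, so the cold open is first.

the cold open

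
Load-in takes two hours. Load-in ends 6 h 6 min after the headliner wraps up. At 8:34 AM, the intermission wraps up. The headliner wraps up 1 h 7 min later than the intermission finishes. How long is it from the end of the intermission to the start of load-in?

The headliner ends at 8:34 AM + 67 min = 9:41 AM.
Load-in ends at 9:41 AM + 366 min = 3:47 PM.
Load-in starts at 3:47 PM − 120 min = 1:47 PM.
From 8:34 AM to 1:47 PM is 313 minutes.

313 minutes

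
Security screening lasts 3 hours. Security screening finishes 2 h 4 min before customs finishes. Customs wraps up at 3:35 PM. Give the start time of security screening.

10:31 AM

Security screening ends at 3:35 PM − 124 min = 1:31 PM.
Security screening starts at 1:31 PM − 180 min = 10:31 AM.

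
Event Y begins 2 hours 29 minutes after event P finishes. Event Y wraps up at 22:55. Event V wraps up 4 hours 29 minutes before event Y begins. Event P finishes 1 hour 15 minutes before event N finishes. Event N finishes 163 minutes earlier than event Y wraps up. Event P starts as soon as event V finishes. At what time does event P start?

16:57

Event N ends at 22:55 − 163 min = 20:12.
Event P ends at 20:12 − 75 min = 18:57.
Event Y starts at 18:57 + 149 min = 21:26.
Event V ends at 21:26 − 269 min = 16:57.
So event P starts at 16:57.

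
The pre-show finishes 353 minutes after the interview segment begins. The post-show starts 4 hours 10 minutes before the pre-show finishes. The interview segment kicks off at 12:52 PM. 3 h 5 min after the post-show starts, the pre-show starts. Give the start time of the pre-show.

5:40 PM

The pre-show ends at 12:52 PM + 353 min = 6:45 PM.
The post-show starts at 6:45 PM − 250 min = 2:35 PM.
The pre-show starts at 2:35 PM + 185 min = 5:40 PM.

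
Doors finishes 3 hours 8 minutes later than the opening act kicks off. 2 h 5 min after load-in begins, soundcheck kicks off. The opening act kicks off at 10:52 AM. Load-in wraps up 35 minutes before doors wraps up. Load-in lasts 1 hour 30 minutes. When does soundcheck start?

Doors ends at 10:52 AM + 188 min = 2:00 PM.
Load-in ends at 2:00 PM − 35 min = 1:25 PM.
Load-in starts at 1:25 PM − 90 min = 11:55 AM.
Soundcheck starts at 11:55 AM + 125 min = 2:00 PM.

2:00 PM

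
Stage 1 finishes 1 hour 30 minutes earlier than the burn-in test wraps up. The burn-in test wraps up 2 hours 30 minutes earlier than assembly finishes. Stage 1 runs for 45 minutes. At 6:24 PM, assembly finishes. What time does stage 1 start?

The burn-in test ends at 6:24 PM − 150 min = 3:54 PM.
Stage 1 ends at 3:54 PM − 90 min = 2:24 PM.
Stage 1 starts at 2:24 PM − 45 min = 1:39 PM.

1:39 PM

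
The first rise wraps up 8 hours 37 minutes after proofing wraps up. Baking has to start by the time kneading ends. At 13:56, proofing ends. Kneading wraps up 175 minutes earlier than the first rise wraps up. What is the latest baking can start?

The first rise ends at 13:56 + 517 min = 22:33.
Kneading ends at 22:33 − 175 min = 19:38.
Baking is bounded by kneading, so the latest it can start is 19:38.

19:38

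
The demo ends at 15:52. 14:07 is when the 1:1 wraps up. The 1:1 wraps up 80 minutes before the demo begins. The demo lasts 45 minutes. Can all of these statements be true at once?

The demo starts at 15:52 − 45 min = 15:07.
The 1:1 ends at 15:07 − 80 min = 13:47.
But the 1:1 is also said to end at 14:07 — a 20-minute conflict.

No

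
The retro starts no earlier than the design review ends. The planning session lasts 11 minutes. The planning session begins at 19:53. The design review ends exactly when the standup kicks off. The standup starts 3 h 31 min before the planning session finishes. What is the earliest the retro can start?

The planning session ends at 19:53 + 11 min = 20:04.
The standup starts at 20:04 − 211 min = 16:33.
So the design review ends at 16:33.
The retro is bounded by the design review, so the earliest it can start is 16:33.

16:33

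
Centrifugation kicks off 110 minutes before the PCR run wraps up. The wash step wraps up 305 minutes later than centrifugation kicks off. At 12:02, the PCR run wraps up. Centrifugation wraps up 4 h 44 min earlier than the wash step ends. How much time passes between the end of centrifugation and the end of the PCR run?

1 hour 29 minutes

Centrifugation starts at 12:02 − 110 min = 10:12.
The wash step ends at 10:12 + 305 min = 15:17.
Centrifugation ends at 15:17 − 284 min = 10:33.
From 10:33 to 12:02 is 1 hour 29 minutes.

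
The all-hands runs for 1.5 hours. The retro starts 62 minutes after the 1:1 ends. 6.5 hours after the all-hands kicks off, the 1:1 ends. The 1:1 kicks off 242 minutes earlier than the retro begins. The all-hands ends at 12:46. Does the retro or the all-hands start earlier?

The all-hands starts at 12:46 − 90 min = 11:16.
The 1:1 ends at 11:16 + 390 min = 17:46.
The retro starts at 17:46 + 62 min = 18:48.
The retro starts at 18:48 and the all-hands starts at 11:16, so the all-hands is first.

the all-hands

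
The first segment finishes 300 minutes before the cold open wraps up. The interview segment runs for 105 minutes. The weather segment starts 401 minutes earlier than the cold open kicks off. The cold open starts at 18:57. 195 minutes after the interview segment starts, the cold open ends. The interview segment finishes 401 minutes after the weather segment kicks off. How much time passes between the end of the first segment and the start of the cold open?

The weather segment starts at 18:57 − 401 min = 12:16.
The interview segment ends at 12:16 + 401 min = 18:57.
The interview segment starts at 18:57 − 105 min = 17:12.
The cold open ends at 17:12 + 195 min = 20:27.
The first segment ends at 20:27 − 300 min = 15:27.
From 15:27 to 18:57 is 3 h 30 min.

3 h 30 min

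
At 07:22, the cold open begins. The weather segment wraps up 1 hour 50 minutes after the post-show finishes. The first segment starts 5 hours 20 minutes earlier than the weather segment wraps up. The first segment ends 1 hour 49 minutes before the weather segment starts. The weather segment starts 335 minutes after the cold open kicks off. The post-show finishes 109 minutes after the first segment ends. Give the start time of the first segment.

The weather segment starts at 07:22 + 335 min = 12:57.
The first segment ends at 12:57 − 109 min = 11:08.
The post-show ends at 11:08 + 109 min = 12:57.
The weather segment ends at 12:57 + 110 min = 14:47.
The first segment starts at 14:47 − 320 min = 09:27.

09:27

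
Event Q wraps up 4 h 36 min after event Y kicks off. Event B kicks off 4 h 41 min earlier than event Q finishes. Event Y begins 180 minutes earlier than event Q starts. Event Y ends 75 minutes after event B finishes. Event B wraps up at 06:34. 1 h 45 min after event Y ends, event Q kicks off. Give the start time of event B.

06:29

Event Y ends at 06:34 + 75 min = 07:49.
Event Q starts at 07:49 + 105 min = 09:34.
Event Y starts at 09:34 − 180 min = 06:34.
Event Q ends at 06:34 + 276 min = 11:10.
Event B starts at 11:10 − 281 min = 06:29.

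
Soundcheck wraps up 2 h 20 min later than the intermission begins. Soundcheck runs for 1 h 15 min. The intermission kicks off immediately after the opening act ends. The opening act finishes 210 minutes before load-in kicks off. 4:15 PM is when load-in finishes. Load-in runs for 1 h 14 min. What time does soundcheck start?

12:36 PM

Load-in starts at 4:15 PM − 74 min = 3:01 PM.
The opening act ends at 3:01 PM − 210 min = 11:31 AM.
So the intermission starts at 11:31 AM.
Soundcheck ends at 11:31 AM + 140 min = 1:51 PM.
Soundcheck starts at 1:51 PM − 75 min = 12:36 PM.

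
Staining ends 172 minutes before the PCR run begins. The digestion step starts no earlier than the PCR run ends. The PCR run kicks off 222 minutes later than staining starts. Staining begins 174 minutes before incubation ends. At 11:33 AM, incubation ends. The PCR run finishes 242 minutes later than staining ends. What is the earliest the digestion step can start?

1:31 PM

Staining starts at 11:33 AM − 174 min = 8:39 AM.
The PCR run starts at 8:39 AM + 222 min = 12:21 PM.
Staining ends at 12:21 PM − 172 min = 9:29 AM.
The PCR run ends at 9:29 AM + 242 min = 1:31 PM.
The digestion step is bounded by the PCR run, so the earliest it can start is 1:31 PM.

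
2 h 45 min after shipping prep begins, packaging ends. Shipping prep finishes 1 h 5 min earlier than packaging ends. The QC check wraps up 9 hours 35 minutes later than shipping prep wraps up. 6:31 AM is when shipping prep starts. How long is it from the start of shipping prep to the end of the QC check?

Packaging ends at 6:31 AM + 165 min = 9:16 AM.
Shipping prep ends at 9:16 AM − 65 min = 8:11 AM.
The QC check ends at 8:11 AM + 575 min = 5:46 PM.
From 6:31 AM to 5:46 PM is 11 h 15 min.

11 h 15 min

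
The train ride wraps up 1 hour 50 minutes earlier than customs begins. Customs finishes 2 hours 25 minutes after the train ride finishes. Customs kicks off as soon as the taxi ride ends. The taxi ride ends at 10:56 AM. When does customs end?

Customs starts at 10:56 AM.
The train ride ends at 10:56 AM − 110 min = 9:06 AM.
Customs ends at 9:06 AM + 145 min = 11:31 AM.

11:31 AM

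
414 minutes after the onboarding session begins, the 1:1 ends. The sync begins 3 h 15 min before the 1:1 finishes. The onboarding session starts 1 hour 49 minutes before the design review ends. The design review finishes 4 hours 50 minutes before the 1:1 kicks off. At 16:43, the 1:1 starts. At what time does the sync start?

The design review ends at 16:43 − 290 min = 11:53.
The onboarding session starts at 11:53 − 109 min = 10:04.
The 1:1 ends at 10:04 + 414 min = 16:58.
The sync starts at 16:58 − 195 min = 13:43.

13:43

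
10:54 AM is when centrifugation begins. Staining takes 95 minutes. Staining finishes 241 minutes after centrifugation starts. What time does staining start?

Staining ends at 10:54 AM + 241 min = 2:55 PM.
Staining starts at 2:55 PM − 95 min = 1:20 PM.

1:20 PM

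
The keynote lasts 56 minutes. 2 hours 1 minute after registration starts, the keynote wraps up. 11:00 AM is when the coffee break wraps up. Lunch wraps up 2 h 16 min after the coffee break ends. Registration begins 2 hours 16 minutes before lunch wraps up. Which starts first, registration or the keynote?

Lunch ends at 11:00 AM + 136 min = 1:16 PM.
Registration starts at 1:16 PM − 136 min = 11:00 AM.
The keynote ends at 11:00 AM + 121 min = 1:01 PM.
The keynote starts at 1:01 PM − 56 min = 12:05 PM.
Registration starts at 11:00 AM and the keynote starts at 12:05 PM, so registration is first.

registration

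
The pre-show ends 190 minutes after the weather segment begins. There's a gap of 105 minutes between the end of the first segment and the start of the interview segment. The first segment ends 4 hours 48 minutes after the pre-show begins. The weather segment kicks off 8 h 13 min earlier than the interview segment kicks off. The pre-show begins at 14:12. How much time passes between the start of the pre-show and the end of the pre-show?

The first segment ends at 14:12 + 288 min = 19:00.
The interview segment starts at 19:00 + 105 min = 20:45.
The weather segment starts at 20:45 − 493 min = 12:32.
The pre-show ends at 12:32 + 190 min = 15:42.
From 14:12 to 15:42 is 1 hour 30 minutes.

1 hour 30 minutes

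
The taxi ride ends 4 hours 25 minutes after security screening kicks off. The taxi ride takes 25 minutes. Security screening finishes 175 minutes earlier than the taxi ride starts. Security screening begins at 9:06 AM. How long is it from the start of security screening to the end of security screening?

The taxi ride ends at 9:06 AM + 265 min = 1:31 PM.
The taxi ride starts at 1:31 PM − 25 min = 1:06 PM.
Security screening ends at 1:06 PM − 175 min = 10:11 AM.
From 9:06 AM to 10:11 AM is 1 hour 5 minutes.

1 hour 5 minutes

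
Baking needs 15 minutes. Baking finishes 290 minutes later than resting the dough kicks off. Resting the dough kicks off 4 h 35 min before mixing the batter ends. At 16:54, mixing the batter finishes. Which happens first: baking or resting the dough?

Resting the dough starts at 16:54 − 275 min = 12:19.
Baking ends at 12:19 + 290 min = 17:09.
Baking starts at 17:09 − 15 min = 16:54.
Baking starts at 16:54 and resting the dough starts at 12:19, so resting the dough is first.

resting the dough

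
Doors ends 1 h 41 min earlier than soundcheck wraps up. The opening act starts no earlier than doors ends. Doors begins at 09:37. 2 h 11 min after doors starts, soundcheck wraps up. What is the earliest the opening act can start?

Soundcheck ends at 09:37 + 131 min = 11:48.
Doors ends at 11:48 − 101 min = 10:07.
The opening act is bounded by doors, so the earliest it can start is 10:07.

10:07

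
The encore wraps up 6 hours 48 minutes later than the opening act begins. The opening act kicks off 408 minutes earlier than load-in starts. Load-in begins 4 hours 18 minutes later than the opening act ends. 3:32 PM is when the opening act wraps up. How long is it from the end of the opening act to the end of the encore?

Load-in starts at 3:32 PM + 258 min = 7:50 PM.
The opening act starts at 7:50 PM − 408 min = 1:02 PM.
The encore ends at 1:02 PM + 408 min = 7:50 PM.
From 3:32 PM to 7:50 PM is 4 h 18 min.

4 h 18 min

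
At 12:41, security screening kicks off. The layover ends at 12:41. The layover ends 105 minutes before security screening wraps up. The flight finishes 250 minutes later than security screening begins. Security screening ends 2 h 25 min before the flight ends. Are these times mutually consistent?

Yes

The flight ends at 12:41 + 250 min = 16:51.
Security screening ends at 16:51 − 145 min = 14:26.
The layover ends at 14:26 − 105 min = 12:41.
That matches the stated 12:41, so the schedule is consistent.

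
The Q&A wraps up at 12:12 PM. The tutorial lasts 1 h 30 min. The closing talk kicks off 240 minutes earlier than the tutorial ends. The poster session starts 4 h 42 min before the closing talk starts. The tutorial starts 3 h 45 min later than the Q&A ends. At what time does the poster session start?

The tutorial starts at 12:12 PM + 225 min = 3:57 PM.
The tutorial ends at 3:57 PM + 90 min = 5:27 PM.
The closing talk starts at 5:27 PM − 240 min = 1:27 PM.
The poster session starts at 1:27 PM − 282 min = 8:45 AM.

8:45 AM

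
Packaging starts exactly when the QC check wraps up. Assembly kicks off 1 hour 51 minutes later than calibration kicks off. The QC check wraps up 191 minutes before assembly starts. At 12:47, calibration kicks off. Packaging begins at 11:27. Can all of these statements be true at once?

Yes

Assembly starts at 12:47 + 111 min = 14:38.
The QC check ends at 14:38 − 191 min = 11:27.
So packaging starts at 11:27.
That matches the stated 11:27, so the schedule is consistent.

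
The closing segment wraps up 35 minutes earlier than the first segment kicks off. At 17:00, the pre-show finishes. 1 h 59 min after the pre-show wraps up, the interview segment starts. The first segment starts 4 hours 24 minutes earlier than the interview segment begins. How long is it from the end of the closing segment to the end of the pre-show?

The interview segment starts at 17:00 + 119 min = 18:59.
The first segment starts at 18:59 − 264 min = 14:35.
The closing segment ends at 14:35 − 35 min = 14:00.
From 14:00 to 17:00 is 3 hours.

3 hours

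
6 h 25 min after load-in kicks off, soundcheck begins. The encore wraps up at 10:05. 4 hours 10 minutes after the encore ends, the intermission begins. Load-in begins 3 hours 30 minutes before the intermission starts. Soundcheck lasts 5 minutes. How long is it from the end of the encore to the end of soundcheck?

7 hours 10 minutes

The intermission starts at 10:05 + 250 min = 14:15.
Load-in starts at 14:15 − 210 min = 10:45.
Soundcheck starts at 10:45 + 385 min = 17:10.
Soundcheck ends at 17:10 + 5 min = 17:15.
From 10:05 to 17:15 is 7 hours 10 minutes.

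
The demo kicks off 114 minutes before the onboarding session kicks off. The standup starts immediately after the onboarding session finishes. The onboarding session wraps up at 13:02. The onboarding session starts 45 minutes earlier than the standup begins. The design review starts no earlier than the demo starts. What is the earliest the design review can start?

10:23

The standup starts at 13:02.
The onboarding session starts at 13:02 − 45 min = 12:17.
The demo starts at 12:17 − 114 min = 10:23.
The design review is bounded by the demo, so the earliest it can start is 10:23.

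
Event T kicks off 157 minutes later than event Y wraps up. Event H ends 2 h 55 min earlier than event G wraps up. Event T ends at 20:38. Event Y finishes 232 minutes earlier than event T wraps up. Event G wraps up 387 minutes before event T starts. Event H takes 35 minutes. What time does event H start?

Event Y ends at 20:38 − 232 min = 16:46.
Event T starts at 16:46 + 157 min = 19:23.
Event G ends at 19:23 − 387 min = 12:56.
Event H ends at 12:56 − 175 min = 10:01.
Event H starts at 10:01 − 35 min = 09:26.

09:26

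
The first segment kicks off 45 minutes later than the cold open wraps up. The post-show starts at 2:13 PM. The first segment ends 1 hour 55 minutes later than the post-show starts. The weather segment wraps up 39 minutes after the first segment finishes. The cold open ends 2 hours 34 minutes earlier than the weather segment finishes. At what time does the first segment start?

The first segment ends at 2:13 PM + 115 min = 4:08 PM.
The weather segment ends at 4:08 PM + 39 min = 4:47 PM.
The cold open ends at 4:47 PM − 154 min = 2:13 PM.
The first segment starts at 2:13 PM + 45 min = 2:58 PM.

2:58 PM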